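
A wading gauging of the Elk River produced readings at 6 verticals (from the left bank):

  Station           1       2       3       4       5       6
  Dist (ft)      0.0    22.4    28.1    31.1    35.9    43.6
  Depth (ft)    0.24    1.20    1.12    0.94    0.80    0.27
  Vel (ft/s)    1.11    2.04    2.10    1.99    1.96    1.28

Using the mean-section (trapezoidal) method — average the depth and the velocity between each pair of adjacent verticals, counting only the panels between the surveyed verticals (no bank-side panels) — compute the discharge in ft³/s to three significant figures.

60.3 ft³/s

Panel 1-2: Δb = 22.4 ft, d̄ = (0.24+1.20)/2 = 0.72, v̄ = (1.11+2.04)/2 = 1.575 → q = 22.4×0.72×1.575 = 25.40 ft³/s
Panel 2-3: Δb = 5.7 ft, d̄ = (1.20+1.12)/2 = 1.16, v̄ = (2.04+2.10)/2 = 2.07 → q = 5.7×1.16×2.07 = 13.69 ft³/s
Panel 3-4: Δb = 3 ft, d̄ = (1.12+0.94)/2 = 1.03, v̄ = (2.10+1.99)/2 = 2.045 → q = 3×1.03×2.045 = 6.319 ft³/s
Panel 4-5: Δb = 4.8 ft, d̄ = (0.94+0.80)/2 = 0.87, v̄ = (1.99+1.96)/2 = 1.975 → q = 4.8×0.87×1.975 = 8.248 ft³/s
Panel 5-6: Δb = 7.7 ft, d̄ = (0.80+0.27)/2 = 0.535, v̄ = (1.96+1.28)/2 = 1.62 → q = 7.7×0.535×1.62 = 6.674 ft³/s
Q = Σ q = 60.33 ft³/s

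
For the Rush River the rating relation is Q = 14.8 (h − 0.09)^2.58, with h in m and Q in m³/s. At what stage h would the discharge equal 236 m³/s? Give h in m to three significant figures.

h − h₀ = (Q/C)^(1/b) = (236/14.8)^(1/2.58) = 2.925 m
h = 0.09 + 2.925 = 3.015 m

3.02 m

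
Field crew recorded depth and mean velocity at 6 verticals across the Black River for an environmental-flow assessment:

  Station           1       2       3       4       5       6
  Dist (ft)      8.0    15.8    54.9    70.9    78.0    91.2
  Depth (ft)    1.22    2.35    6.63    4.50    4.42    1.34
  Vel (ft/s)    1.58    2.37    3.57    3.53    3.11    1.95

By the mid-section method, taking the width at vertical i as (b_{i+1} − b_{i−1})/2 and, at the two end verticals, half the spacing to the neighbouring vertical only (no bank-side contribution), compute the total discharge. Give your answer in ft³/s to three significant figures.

1130 ft³/s

w_1 = (15.8 − 8.0)/2 = 3.9 ft; q_1 = 1.58 × 1.22 × 3.9 = 7.518 ft³/s
w_2 = (54.9 − 8.0)/2 = 23.45 ft; q_2 = 2.37 × 2.35 × 23.45 = 130.6 ft³/s
w_3 = (70.9 − 15.8)/2 = 27.55 ft; q_3 = 3.57 × 6.63 × 27.55 = 652.1 ft³/s
w_4 = (78.0 − 54.9)/2 = 11.55 ft; q_4 = 3.53 × 4.50 × 11.55 = 183.5 ft³/s
w_5 = (91.2 − 70.9)/2 = 10.15 ft; q_5 = 3.11 × 4.42 × 10.15 = 139.5 ft³/s
w_6 = (91.2 − 78.0)/2 = 6.6 ft; q_6 = 1.95 × 1.34 × 6.6 = 17.25 ft³/s
Q = Σ qᵢ = 1130 ft³/s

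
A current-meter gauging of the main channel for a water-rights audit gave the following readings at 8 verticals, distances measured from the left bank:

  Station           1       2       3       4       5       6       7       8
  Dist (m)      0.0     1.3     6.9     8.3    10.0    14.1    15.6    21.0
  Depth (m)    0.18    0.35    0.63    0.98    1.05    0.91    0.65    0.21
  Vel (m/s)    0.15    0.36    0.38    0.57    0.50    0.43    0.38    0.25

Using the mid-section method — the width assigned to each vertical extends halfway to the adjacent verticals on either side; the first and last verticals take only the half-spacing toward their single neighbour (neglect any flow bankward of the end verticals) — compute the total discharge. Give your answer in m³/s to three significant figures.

5.77 m³/s

w_1 = (1.3 − 0.0)/2 = 0.65 m; q_1 = 0.15 × 0.18 × 0.65 = 0.01755 m³/s
w_2 = (6.9 − 0.0)/2 = 3.45 m; q_2 = 0.36 × 0.35 × 3.45 = 0.4347 m³/s
w_3 = (8.3 − 1.3)/2 = 3.5 m; q_3 = 0.38 × 0.63 × 3.5 = 0.8379 m³/s
w_4 = (10.0 − 6.9)/2 = 1.55 m; q_4 = 0.57 × 0.98 × 1.55 = 0.8658 m³/s
w_5 = (14.1 − 8.3)/2 = 2.9 m; q_5 = 0.50 × 1.05 × 2.9 = 1.523 m³/s
w_6 = (15.6 − 10.0)/2 = 2.8 m; q_6 = 0.43 × 0.91 × 2.8 = 1.096 m³/s
w_7 = (21.0 − 14.1)/2 = 3.45 m; q_7 = 0.38 × 0.65 × 3.45 = 0.8522 m³/s
w_8 = (21.0 − 15.6)/2 = 2.7 m; q_8 = 0.25 × 0.21 × 2.7 = 0.1418 m³/s
Q = Σ qᵢ = 5.768 m³/s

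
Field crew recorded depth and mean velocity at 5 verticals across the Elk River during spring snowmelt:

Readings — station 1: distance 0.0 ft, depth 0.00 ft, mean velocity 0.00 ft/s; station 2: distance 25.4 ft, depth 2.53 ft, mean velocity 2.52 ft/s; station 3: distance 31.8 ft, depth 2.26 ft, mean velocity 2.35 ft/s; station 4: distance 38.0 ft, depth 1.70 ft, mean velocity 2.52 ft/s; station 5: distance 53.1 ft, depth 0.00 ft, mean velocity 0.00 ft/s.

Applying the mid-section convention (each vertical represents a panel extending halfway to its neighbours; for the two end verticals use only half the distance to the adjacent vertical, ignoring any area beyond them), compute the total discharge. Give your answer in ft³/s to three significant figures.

180 ft³/s

w_2 = (31.8 − 0.0)/2 = 15.9 ft; q_2 = 2.52 × 2.53 × 15.9 = 101.4 ft³/s
w_3 = (38.0 − 25.4)/2 = 6.3 ft; q_3 = 2.35 × 2.26 × 6.3 = 33.46 ft³/s
w_4 = (53.1 − 31.8)/2 = 10.65 ft; q_4 = 2.52 × 1.70 × 10.65 = 45.62 ft³/s
Stations 1, 5 contribute zero (depth or velocity is 0).
Q = Σ qᵢ = 180.5 ft³/s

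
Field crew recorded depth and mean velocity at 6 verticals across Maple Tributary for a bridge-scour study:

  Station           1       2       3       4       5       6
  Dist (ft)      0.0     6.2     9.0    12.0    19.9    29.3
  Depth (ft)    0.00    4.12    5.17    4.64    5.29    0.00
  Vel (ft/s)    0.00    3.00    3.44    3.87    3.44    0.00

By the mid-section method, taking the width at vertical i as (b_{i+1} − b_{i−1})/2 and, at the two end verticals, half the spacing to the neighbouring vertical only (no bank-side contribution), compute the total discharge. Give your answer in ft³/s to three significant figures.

362 ft³/s

w_2 = (9.0 − 0.0)/2 = 4.5 ft; q_2 = 3.00 × 4.12 × 4.5 = 55.62 ft³/s
w_3 = (12.0 − 6.2)/2 = 2.9 ft; q_3 = 3.44 × 5.17 × 2.9 = 51.58 ft³/s
w_4 = (19.9 − 9.0)/2 = 5.45 ft; q_4 = 3.87 × 4.64 × 5.45 = 97.86 ft³/s
w_5 = (29.3 − 12.0)/2 = 8.65 ft; q_5 = 3.44 × 5.29 × 8.65 = 157.4 ft³/s
Stations 1, 6 contribute zero (depth or velocity is 0).
Q = Σ qᵢ = 362.5 ft³/s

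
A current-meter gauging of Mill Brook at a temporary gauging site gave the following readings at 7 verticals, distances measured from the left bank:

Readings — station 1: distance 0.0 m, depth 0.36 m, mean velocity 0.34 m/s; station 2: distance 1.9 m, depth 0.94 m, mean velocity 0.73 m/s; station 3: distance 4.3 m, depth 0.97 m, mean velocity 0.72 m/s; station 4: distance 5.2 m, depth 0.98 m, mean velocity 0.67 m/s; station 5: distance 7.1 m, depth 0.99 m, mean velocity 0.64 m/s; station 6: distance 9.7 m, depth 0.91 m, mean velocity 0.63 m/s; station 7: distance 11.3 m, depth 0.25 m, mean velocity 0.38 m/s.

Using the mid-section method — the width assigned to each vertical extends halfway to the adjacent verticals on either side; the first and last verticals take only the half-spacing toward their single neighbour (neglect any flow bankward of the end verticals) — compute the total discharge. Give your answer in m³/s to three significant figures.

w_1 = (1.9 − 0.0)/2 = 0.95 m; q_1 = 0.34 × 0.36 × 0.95 = 0.1163 m³/s
w_2 = (4.3 − 0.0)/2 = 2.15 m; q_2 = 0.73 × 0.94 × 2.15 = 1.475 m³/s
w_3 = (5.2 − 1.9)/2 = 1.65 m; q_3 = 0.72 × 0.97 × 1.65 = 1.152 m³/s
w_4 = (7.1 − 4.3)/2 = 1.4 m; q_4 = 0.67 × 0.98 × 1.4 = 0.9192 m³/s
w_5 = (9.7 − 5.2)/2 = 2.25 m; q_5 = 0.64 × 0.99 × 2.25 = 1.426 m³/s
w_6 = (11.3 − 7.1)/2 = 2.1 m; q_6 = 0.63 × 0.91 × 2.1 = 1.204 m³/s
w_7 = (11.3 − 9.7)/2 = 0.8 m; q_7 = 0.38 × 0.25 × 0.8 = 0.07600 m³/s
Q = Σ qᵢ = 6.369 m³/s

6.37 m³/s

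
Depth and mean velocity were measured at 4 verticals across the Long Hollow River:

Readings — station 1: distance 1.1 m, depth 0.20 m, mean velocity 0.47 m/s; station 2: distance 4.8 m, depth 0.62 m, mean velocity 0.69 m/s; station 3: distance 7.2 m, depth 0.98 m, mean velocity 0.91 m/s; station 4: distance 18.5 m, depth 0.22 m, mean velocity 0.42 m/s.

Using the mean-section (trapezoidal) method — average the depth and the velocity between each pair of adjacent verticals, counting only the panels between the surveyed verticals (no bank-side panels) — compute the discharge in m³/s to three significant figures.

6.92 m³/s

Panel 1-2: Δb = 3.7 m, d̄ = (0.20+0.62)/2 = 0.41, v̄ = (0.47+0.69)/2 = 0.58 → q = 3.7×0.41×0.58 = 0.8799 m³/s
Panel 2-3: Δb = 2.4 m, d̄ = (0.62+0.98)/2 = 0.8, v̄ = (0.69+0.91)/2 = 0.8 → q = 2.4×0.8×0.8 = 1.536 m³/s
Panel 3-4: Δb = 11.3 m, d̄ = (0.98+0.22)/2 = 0.6, v̄ = (0.91+0.42)/2 = 0.665 → q = 11.3×0.6×0.665 = 4.509 m³/s
Q = Σ q = 6.925 m³/s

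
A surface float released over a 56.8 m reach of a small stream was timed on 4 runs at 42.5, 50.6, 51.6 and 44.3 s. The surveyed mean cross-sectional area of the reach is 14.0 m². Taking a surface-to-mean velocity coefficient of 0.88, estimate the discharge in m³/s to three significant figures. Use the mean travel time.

14.8 m³/s

t̄ = (42.5 + 50.6 + 51.6 + 44.3) / 4 = 47.25 s
v_surface = L / t̄ = 56.8 / 47.25 = 1.202 m/s
v_mean = 0.88 × 1.202 = 1.058 m/s
Q = A × v_mean = 14.0 × 1.058 = 14.81 m³/s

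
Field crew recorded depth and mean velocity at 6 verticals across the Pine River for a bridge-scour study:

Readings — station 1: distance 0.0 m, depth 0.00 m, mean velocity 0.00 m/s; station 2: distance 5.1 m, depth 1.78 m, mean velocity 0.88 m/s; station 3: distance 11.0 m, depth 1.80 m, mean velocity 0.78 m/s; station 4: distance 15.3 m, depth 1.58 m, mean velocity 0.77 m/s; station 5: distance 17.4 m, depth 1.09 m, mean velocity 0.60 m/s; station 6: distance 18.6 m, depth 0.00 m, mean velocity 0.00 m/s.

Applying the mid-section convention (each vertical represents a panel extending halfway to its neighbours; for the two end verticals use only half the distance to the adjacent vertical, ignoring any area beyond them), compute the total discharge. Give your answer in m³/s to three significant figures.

w_2 = (11.0 − 0.0)/2 = 5.5 m; q_2 = 0.88 × 1.78 × 5.5 = 8.615 m³/s
w_3 = (15.3 − 5.1)/2 = 5.1 m; q_3 = 0.78 × 1.80 × 5.1 = 7.160 m³/s
w_4 = (17.4 − 11.0)/2 = 3.2 m; q_4 = 0.77 × 1.58 × 3.2 = 3.893 m³/s
w_5 = (18.6 − 15.3)/2 = 1.65 m; q_5 = 0.60 × 1.09 × 1.65 = 1.079 m³/s
Stations 1, 6 contribute zero (depth or velocity is 0).
Q = Σ qᵢ = 20.75 m³/s

20.7 m³/s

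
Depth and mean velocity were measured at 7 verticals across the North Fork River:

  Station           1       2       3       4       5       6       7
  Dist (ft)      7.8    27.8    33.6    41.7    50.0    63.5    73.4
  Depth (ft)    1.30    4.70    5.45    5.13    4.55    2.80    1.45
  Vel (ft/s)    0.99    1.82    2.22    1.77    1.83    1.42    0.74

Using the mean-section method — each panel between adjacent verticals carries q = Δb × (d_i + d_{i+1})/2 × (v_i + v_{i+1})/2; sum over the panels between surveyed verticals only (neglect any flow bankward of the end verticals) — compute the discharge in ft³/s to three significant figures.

405 ft³/s

Panel 1-2: Δb = 20 ft, d̄ = (1.30+4.70)/2 = 3, v̄ = (0.99+1.82)/2 = 1.405 → q = 20×3×1.405 = 84.30 ft³/s
Panel 2-3: Δb = 5.8 ft, d̄ = (4.70+5.45)/2 = 5.075, v̄ = (1.82+2.22)/2 = 2.02 → q = 5.8×5.075×2.02 = 59.46 ft³/s
Panel 3-4: Δb = 8.1 ft, d̄ = (5.45+5.13)/2 = 5.29, v̄ = (2.22+1.77)/2 = 1.995 → q = 8.1×5.29×1.995 = 85.48 ft³/s
Panel 4-5: Δb = 8.3 ft, d̄ = (5.13+4.55)/2 = 4.84, v̄ = (1.77+1.83)/2 = 1.8 → q = 8.3×4.84×1.8 = 72.31 ft³/s
Panel 5-6: Δb = 13.5 ft, d̄ = (4.55+2.80)/2 = 3.675, v̄ = (1.83+1.42)/2 = 1.625 → q = 13.5×3.675×1.625 = 80.62 ft³/s
Panel 6-7: Δb = 9.9 ft, d̄ = (2.80+1.45)/2 = 2.125, v̄ = (1.42+0.74)/2 = 1.08 → q = 9.9×2.125×1.08 = 22.72 ft³/s
Q = Σ q = 404.9 ft³/s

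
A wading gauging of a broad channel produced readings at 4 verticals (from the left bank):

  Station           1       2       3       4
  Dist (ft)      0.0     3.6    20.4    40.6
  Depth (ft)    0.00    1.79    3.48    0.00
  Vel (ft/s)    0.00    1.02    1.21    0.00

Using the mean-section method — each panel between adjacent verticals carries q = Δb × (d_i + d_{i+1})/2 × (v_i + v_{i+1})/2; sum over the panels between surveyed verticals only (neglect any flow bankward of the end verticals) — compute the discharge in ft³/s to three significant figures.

Panel 1-2: Δb = 3.6 ft, d̄ = (0.00+1.79)/2 = 0.895, v̄ = (0.00+1.02)/2 = 0.51 → q = 3.6×0.895×0.51 = 1.643 ft³/s
Panel 2-3: Δb = 16.8 ft, d̄ = (1.79+3.48)/2 = 2.635, v̄ = (1.02+1.21)/2 = 1.115 → q = 16.8×2.635×1.115 = 49.36 ft³/s
Panel 3-4: Δb = 20.2 ft, d̄ = (3.48+0.00)/2 = 1.74, v̄ = (1.21+0.00)/2 = 0.605 → q = 20.2×1.74×0.605 = 21.26 ft³/s
Q = Σ q = 72.27 ft³/s

72.3 ft³/s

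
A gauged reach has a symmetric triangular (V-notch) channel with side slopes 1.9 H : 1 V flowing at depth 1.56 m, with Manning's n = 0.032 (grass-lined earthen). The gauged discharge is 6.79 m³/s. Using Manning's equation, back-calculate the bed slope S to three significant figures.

0.00362

A = z·y² = 1.9×1.56² = 4.624 m²
P = 2y√(1+z²) = 2×1.56×√(1+1.9²) = 6.699 m
R = A/P = 4.624/6.699 = 0.6902 m
S = (Q·n / (1·A·R^(2/3)))² = (6.79×0.032 / (1×4.624×0.7810))² = 0.003620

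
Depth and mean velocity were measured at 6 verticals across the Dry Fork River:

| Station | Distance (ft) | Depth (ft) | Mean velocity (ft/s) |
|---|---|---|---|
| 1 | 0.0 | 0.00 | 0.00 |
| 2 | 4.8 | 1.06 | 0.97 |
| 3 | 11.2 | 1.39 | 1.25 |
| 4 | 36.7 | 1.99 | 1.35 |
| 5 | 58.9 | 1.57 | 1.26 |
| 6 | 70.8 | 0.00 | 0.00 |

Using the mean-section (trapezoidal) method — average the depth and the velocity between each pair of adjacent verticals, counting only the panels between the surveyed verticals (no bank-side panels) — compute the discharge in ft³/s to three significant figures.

Panel 1-2: Δb = 4.8 ft, d̄ = (0.00+1.06)/2 = 0.53, v̄ = (0.00+0.97)/2 = 0.485 → q = 4.8×0.53×0.485 = 1.234 ft³/s
Panel 2-3: Δb = 6.4 ft, d̄ = (1.06+1.39)/2 = 1.225, v̄ = (0.97+1.25)/2 = 1.11 → q = 6.4×1.225×1.11 = 8.702 ft³/s
Panel 3-4: Δb = 25.5 ft, d̄ = (1.39+1.99)/2 = 1.69, v̄ = (1.25+1.35)/2 = 1.3 → q = 25.5×1.69×1.3 = 56.02 ft³/s
Panel 4-5: Δb = 22.2 ft, d̄ = (1.99+1.57)/2 = 1.78, v̄ = (1.35+1.26)/2 = 1.305 → q = 22.2×1.78×1.305 = 51.57 ft³/s
Panel 5-6: Δb = 11.9 ft, d̄ = (1.57+0.00)/2 = 0.785, v̄ = (1.26+0.00)/2 = 0.63 → q = 11.9×0.785×0.63 = 5.885 ft³/s
Q = Σ q = 123.4 ft³/s

123 ft³/s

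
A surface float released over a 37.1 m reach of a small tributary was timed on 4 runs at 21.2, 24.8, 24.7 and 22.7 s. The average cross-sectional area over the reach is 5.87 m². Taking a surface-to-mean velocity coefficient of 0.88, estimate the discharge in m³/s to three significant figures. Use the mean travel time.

t̄ = (21.2 + 24.8 + 24.7 + 22.7) / 4 = 23.35 s
v_surface = L / t̄ = 37.1 / 23.35 = 1.589 m/s
v_mean = 0.88 × 1.589 = 1.398 m/s
Q = A × v_mean = 5.87 × 1.398 = 8.207 m³/s

8.21 m³/s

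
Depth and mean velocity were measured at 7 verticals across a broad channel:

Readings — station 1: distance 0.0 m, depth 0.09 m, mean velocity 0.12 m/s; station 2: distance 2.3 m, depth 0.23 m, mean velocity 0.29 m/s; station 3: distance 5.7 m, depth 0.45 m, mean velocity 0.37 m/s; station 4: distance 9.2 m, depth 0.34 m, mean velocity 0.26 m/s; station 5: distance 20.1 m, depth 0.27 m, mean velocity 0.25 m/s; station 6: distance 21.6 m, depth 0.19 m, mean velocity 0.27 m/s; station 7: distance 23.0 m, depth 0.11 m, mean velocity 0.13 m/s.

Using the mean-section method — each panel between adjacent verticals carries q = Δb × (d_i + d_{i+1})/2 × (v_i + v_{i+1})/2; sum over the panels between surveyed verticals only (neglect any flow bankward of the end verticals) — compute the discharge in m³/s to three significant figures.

1.87 m³/s

Panel 1-2: Δb = 2.3 m, d̄ = (0.09+0.23)/2 = 0.16, v̄ = (0.12+0.29)/2 = 0.205 → q = 2.3×0.16×0.205 = 0.07544 m³/s
Panel 2-3: Δb = 3.4 m, d̄ = (0.23+0.45)/2 = 0.34, v̄ = (0.29+0.37)/2 = 0.33 → q = 3.4×0.34×0.33 = 0.3815 m³/s
Panel 3-4: Δb = 3.5 m, d̄ = (0.45+0.34)/2 = 0.395, v̄ = (0.37+0.26)/2 = 0.315 → q = 3.5×0.395×0.315 = 0.4355 m³/s
Panel 4-5: Δb = 10.9 m, d̄ = (0.34+0.27)/2 = 0.305, v̄ = (0.26+0.25)/2 = 0.255 → q = 10.9×0.305×0.255 = 0.8477 m³/s
Panel 5-6: Δb = 1.5 m, d̄ = (0.27+0.19)/2 = 0.23, v̄ = (0.25+0.27)/2 = 0.26 → q = 1.5×0.23×0.26 = 0.08970 m³/s
Panel 6-7: Δb = 1.4 m, d̄ = (0.19+0.11)/2 = 0.15, v̄ = (0.27+0.13)/2 = 0.2 → q = 1.4×0.15×0.2 = 0.04200 m³/s
Q = Σ q = 1.872 m³/s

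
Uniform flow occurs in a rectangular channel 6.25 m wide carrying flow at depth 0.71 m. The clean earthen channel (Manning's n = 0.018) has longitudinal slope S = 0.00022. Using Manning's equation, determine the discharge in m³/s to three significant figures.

A = b·y = 6.25 × 0.71 = 4.438 m²
P = b + 2y = 6.25 + 2×0.71 = 7.670 m
R = A/P = 4.438/7.670 = 0.5786 m
Q = (1/n)·A·R^(2/3)·S^(1/2) = (1/0.018) × 4.438 × 0.5786^(2/3) × 0.00022^(1/2) = 2.539 m³/s

2.54 m³/s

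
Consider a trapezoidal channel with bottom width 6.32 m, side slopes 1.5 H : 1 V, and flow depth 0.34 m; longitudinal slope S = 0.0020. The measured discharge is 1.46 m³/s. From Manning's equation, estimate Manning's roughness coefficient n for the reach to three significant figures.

0.0324

A = (b + z·y)·y = (6.32 + 1.5×0.34)×0.34 = 2.322 m²
P = b + 2y√(1+z²) = 6.32 + 2×0.34×√(1+1.5²) = 7.546 m
R = A/P = 2.322/7.546 = 0.3077 m
n = (1/Q)·A·R^(2/3)·S^(1/2) = (1/1.46) × 2.322 × 0.4558 × 0.04472 = 0.03242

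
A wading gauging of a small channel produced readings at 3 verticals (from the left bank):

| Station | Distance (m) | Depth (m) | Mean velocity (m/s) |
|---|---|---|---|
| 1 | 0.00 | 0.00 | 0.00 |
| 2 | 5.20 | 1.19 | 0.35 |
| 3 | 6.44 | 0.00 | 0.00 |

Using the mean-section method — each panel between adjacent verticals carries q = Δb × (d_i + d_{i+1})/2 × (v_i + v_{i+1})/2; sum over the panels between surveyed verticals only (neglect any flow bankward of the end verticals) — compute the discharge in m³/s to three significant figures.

Panel 1-2: Δb = 5.2 m, d̄ = (0.00+1.19)/2 = 0.595, v̄ = (0.00+0.35)/2 = 0.175 → q = 5.2×0.595×0.175 = 0.5415 m³/s
Panel 2-3: Δb = 1.24 m, d̄ = (1.19+0.00)/2 = 0.595, v̄ = (0.35+0.00)/2 = 0.175 → q = 1.24×0.595×0.175 = 0.1291 m³/s
Q = Σ q = 0.6706 m³/s

0.671 m³/s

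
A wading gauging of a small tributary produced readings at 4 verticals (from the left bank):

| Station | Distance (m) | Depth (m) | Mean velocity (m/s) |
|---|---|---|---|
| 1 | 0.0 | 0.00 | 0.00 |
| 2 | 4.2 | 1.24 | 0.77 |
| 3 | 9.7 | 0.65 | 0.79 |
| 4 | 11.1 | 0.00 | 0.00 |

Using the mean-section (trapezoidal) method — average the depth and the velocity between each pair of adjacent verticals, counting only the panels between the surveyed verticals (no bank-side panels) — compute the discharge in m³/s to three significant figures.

Panel 1-2: Δb = 4.2 m, d̄ = (0.00+1.24)/2 = 0.62, v̄ = (0.00+0.77)/2 = 0.385 → q = 4.2×0.62×0.385 = 1.003 m³/s
Panel 2-3: Δb = 5.5 m, d̄ = (1.24+0.65)/2 = 0.945, v̄ = (0.77+0.79)/2 = 0.78 → q = 5.5×0.945×0.78 = 4.054 m³/s
Panel 3-4: Δb = 1.4 m, d̄ = (0.65+0.00)/2 = 0.325, v̄ = (0.79+0.00)/2 = 0.395 → q = 1.4×0.325×0.395 = 0.1797 m³/s
Q = Σ q = 5.236 m³/s

5.24 m³/s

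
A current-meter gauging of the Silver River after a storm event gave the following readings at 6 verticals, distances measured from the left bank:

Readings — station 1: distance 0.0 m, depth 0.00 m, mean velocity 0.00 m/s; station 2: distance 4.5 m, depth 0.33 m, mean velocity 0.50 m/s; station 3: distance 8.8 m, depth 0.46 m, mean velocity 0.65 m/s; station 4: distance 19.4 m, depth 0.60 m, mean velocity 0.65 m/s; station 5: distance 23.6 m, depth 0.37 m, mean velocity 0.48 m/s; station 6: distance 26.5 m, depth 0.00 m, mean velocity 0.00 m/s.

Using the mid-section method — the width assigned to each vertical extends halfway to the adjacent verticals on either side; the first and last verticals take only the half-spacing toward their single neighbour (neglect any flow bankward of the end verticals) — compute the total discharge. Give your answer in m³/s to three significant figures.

6.47 m³/s

w_2 = (8.8 − 0.0)/2 = 4.4 m; q_2 = 0.50 × 0.33 × 4.4 = 0.7260 m³/s
w_3 = (19.4 − 4.5)/2 = 7.45 m; q_3 = 0.65 × 0.46 × 7.45 = 2.228 m³/s
w_4 = (23.6 − 8.8)/2 = 7.4 m; q_4 = 0.65 × 0.60 × 7.4 = 2.886 m³/s
w_5 = (26.5 − 19.4)/2 = 3.55 m; q_5 = 0.48 × 0.37 × 3.55 = 0.6305 m³/s
Stations 1, 6 contribute zero (depth or velocity is 0).
Q = Σ qᵢ = 6.470 m³/s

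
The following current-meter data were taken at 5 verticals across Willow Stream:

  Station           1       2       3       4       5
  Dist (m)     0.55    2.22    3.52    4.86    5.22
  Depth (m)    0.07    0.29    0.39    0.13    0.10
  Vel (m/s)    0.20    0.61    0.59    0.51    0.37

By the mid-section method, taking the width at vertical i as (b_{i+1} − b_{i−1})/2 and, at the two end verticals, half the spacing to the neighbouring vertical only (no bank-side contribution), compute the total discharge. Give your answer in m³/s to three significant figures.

w_1 = (2.22 − 0.55)/2 = 0.835 m; q_1 = 0.20 × 0.07 × 0.835 = 0.01169 m³/s
w_2 = (3.52 − 0.55)/2 = 1.485 m; q_2 = 0.61 × 0.29 × 1.485 = 0.2627 m³/s
w_3 = (4.86 − 2.22)/2 = 1.32 m; q_3 = 0.59 × 0.39 × 1.32 = 0.3037 m³/s
w_4 = (5.22 − 3.52)/2 = 0.85 m; q_4 = 0.51 × 0.13 × 0.85 = 0.05636 m³/s
w_5 = (5.22 − 4.86)/2 = 0.18 m; q_5 = 0.37 × 0.10 × 0.18 = 0.006660 m³/s
Q = Σ qᵢ = 0.6411 m³/s

0.641 m³/s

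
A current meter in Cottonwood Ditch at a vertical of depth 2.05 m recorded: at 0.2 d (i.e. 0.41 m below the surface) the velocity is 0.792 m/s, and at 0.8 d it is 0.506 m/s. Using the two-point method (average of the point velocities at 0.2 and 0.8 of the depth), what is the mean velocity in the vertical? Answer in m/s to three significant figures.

0.649 m/s

v̄ = (0.792 + 0.506) / 2 = 0.6490 m/s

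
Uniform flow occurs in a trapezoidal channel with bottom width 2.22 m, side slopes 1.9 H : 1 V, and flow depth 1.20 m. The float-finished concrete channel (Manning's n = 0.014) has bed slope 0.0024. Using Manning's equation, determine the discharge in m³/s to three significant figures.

A = (b + z·y)·y = (2.22 + 1.9×1.20)×1.20 = 5.400 m²
P = b + 2y√(1+z²) = 2.22 + 2×1.20×√(1+1.9²) = 7.373 m
R = A/P = 5.400/7.373 = 0.7324 m
Q = (1/n)·A·R^(2/3)·S^(1/2) = (1/0.014) × 5.400 × 0.7324^(2/3) × 0.0024^(1/2) = 15.35 m³/s

15.4 m³/s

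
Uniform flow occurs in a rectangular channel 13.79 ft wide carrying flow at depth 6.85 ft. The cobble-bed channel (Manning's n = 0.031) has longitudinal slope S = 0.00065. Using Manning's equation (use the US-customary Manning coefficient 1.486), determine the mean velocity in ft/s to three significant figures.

2.78 ft/s

A = b·y = 13.79 × 6.85 = 94.46 ft²
P = b + 2y = 13.79 + 2×6.85 = 27.49 ft
R = A/P = 94.46/27.49 = 3.436 ft
Q = (1.486/n)·A·R^(2/3)·S^(1/2) = (1.486/0.031) × 94.46 × 3.436^(2/3) × 0.00065^(1/2) = 262.9 ft³/s
V = Q/A = 262.9/94.46 = 2.783 ft/s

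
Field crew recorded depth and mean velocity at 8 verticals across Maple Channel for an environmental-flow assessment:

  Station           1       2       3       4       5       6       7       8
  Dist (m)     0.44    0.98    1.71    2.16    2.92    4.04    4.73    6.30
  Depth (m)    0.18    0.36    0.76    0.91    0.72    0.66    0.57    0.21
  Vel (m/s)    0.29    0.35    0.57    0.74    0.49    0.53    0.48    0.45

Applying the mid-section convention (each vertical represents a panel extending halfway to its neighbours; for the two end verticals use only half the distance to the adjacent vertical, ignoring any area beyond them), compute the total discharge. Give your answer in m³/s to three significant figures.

w_1 = (0.98 − 0.44)/2 = 0.27 m; q_1 = 0.29 × 0.18 × 0.27 = 0.01409 m³/s
w_2 = (1.71 − 0.44)/2 = 0.635 m; q_2 = 0.35 × 0.36 × 0.635 = 0.08001 m³/s
w_3 = (2.16 − 0.98)/2 = 0.59 m; q_3 = 0.57 × 0.76 × 0.59 = 0.2556 m³/s
w_4 = (2.92 − 1.71)/2 = 0.605 m; q_4 = 0.74 × 0.91 × 0.605 = 0.4074 m³/s
w_5 = (4.04 − 2.16)/2 = 0.94 m; q_5 = 0.49 × 0.72 × 0.94 = 0.3316 m³/s
w_6 = (4.73 − 2.92)/2 = 0.905 m; q_6 = 0.53 × 0.66 × 0.905 = 0.3166 m³/s
w_7 = (6.30 − 4.04)/2 = 1.13 m; q_7 = 0.48 × 0.57 × 1.13 = 0.3092 m³/s
w_8 = (6.30 − 4.73)/2 = 0.785 m; q_8 = 0.45 × 0.21 × 0.785 = 0.07418 m³/s
Q = Σ qᵢ = 1.789 m³/s

1.79 m³/s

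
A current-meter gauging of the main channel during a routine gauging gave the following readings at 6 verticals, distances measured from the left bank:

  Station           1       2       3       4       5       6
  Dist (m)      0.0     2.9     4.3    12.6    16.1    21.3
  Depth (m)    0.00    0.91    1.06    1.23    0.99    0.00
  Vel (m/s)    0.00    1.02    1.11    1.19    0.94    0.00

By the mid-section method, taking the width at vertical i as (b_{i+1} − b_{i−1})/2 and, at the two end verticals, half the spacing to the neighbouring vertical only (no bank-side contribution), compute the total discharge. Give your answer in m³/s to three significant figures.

20.4 m³/s

w_2 = (4.3 − 0.0)/2 = 2.15 m; q_2 = 1.02 × 0.91 × 2.15 = 1.996 m³/s
w_3 = (12.6 − 2.9)/2 = 4.85 m; q_3 = 1.11 × 1.06 × 4.85 = 5.707 m³/s
w_4 = (16.1 − 4.3)/2 = 5.9 m; q_4 = 1.19 × 1.23 × 5.9 = 8.636 m³/s
w_5 = (21.3 − 12.6)/2 = 4.35 m; q_5 = 0.94 × 0.99 × 4.35 = 4.048 m³/s
Stations 1, 6 contribute zero (depth or velocity is 0).
Q = Σ qᵢ = 20.39 m³/s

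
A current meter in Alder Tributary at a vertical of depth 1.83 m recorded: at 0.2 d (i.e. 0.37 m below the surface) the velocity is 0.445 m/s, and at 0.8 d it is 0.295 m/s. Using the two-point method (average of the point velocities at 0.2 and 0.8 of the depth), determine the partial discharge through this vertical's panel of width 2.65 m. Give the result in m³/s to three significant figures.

1.79 m³/s

v̄ = (0.445 + 0.295) / 2 = 0.3700 m/s
q = v̄ × d × w = 0.3700 × 1.83 × 2.65 = 1.794 m³/s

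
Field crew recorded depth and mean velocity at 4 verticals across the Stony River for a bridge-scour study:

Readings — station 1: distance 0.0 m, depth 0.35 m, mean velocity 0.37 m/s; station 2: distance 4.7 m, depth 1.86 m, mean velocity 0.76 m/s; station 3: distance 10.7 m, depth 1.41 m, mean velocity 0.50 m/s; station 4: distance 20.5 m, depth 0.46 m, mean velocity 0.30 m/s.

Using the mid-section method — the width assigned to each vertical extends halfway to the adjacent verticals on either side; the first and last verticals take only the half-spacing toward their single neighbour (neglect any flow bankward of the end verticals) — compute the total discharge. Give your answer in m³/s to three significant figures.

14.1 m³/s

w_1 = (4.7 − 0.0)/2 = 2.35 m; q_1 = 0.37 × 0.35 × 2.35 = 0.3043 m³/s
w_2 = (10.7 − 0.0)/2 = 5.35 m; q_2 = 0.76 × 1.86 × 5.35 = 7.563 m³/s
w_3 = (20.5 − 4.7)/2 = 7.9 m; q_3 = 0.50 × 1.41 × 7.9 = 5.570 m³/s
w_4 = (20.5 − 10.7)/2 = 4.9 m; q_4 = 0.30 × 0.46 × 4.9 = 0.6762 m³/s
Q = Σ qᵢ = 14.11 m³/s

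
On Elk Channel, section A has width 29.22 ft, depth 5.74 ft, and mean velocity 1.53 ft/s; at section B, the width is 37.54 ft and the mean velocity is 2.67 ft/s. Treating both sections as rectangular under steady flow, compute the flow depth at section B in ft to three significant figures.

Q = A₁V₁ = (29.22×5.74) × 1.53 = 256.6 ft³/s
d₂ = Q/(b₂ V₂) = 256.6/(37.54×2.67) = 2.560 ft

2.56 ft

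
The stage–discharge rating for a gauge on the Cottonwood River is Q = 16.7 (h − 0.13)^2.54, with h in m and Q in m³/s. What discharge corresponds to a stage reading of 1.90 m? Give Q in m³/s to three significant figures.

71.2 m³/s

Q = 16.7 × (1.90 − 0.13)^2.54 = 16.7 × 1.77^2.54 = 71.21 m³/s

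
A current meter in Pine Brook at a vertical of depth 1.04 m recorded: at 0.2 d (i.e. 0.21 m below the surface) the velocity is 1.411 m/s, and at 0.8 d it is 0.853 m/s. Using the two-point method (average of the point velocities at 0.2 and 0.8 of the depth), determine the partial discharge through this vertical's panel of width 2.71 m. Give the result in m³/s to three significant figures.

3.19 m³/s

v̄ = (1.411 + 0.853) / 2 = 1.132 m/s
q = v̄ × d × w = 1.132 × 1.04 × 2.71 = 3.190 m³/s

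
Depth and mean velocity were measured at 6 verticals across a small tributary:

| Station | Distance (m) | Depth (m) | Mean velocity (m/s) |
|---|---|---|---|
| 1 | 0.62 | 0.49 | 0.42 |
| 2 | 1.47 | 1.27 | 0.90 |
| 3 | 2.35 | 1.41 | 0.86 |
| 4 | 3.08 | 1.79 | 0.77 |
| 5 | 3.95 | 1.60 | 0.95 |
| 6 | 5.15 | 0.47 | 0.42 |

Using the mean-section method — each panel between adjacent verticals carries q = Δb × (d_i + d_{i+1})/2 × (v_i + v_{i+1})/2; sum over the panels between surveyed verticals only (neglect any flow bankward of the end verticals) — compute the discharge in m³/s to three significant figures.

Panel 1-2: Δb = 0.85 m, d̄ = (0.49+1.27)/2 = 0.88, v̄ = (0.42+0.90)/2 = 0.66 → q = 0.85×0.88×0.66 = 0.4937 m³/s
Panel 2-3: Δb = 0.88 m, d̄ = (1.27+1.41)/2 = 1.34, v̄ = (0.90+0.86)/2 = 0.88 → q = 0.88×1.34×0.88 = 1.038 m³/s
Panel 3-4: Δb = 0.73 m, d̄ = (1.41+1.79)/2 = 1.6, v̄ = (0.86+0.77)/2 = 0.815 → q = 0.73×1.6×0.815 = 0.9519 m³/s
Panel 4-5: Δb = 0.87 m, d̄ = (1.79+1.60)/2 = 1.695, v̄ = (0.77+0.95)/2 = 0.86 → q = 0.87×1.695×0.86 = 1.268 m³/s
Panel 5-6: Δb = 1.2 m, d̄ = (1.60+0.47)/2 = 1.035, v̄ = (0.95+0.42)/2 = 0.685 → q = 1.2×1.035×0.685 = 0.8508 m³/s
Q = Σ q = 4.602 m³/s

4.60 m³/s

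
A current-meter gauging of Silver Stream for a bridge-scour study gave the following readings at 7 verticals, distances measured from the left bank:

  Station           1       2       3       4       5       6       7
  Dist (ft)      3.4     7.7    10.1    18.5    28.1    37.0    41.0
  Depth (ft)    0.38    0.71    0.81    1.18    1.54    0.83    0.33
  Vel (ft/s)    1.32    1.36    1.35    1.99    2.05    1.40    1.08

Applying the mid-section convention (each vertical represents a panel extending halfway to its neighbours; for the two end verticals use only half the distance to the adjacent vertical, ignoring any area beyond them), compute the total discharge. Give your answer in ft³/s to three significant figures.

w_1 = (7.7 − 3.4)/2 = 2.15 ft; q_1 = 1.32 × 0.38 × 2.15 = 1.078 ft³/s
w_2 = (10.1 − 3.4)/2 = 3.35 ft; q_2 = 1.36 × 0.71 × 3.35 = 3.235 ft³/s
w_3 = (18.5 − 7.7)/2 = 5.4 ft; q_3 = 1.35 × 0.81 × 5.4 = 5.905 ft³/s
w_4 = (28.1 − 10.1)/2 = 9 ft; q_4 = 1.99 × 1.18 × 9 = 21.13 ft³/s
w_5 = (37.0 − 18.5)/2 = 9.25 ft; q_5 = 2.05 × 1.54 × 9.25 = 29.20 ft³/s
w_6 = (41.0 − 28.1)/2 = 6.45 ft; q_6 = 1.40 × 0.83 × 6.45 = 7.495 ft³/s
w_7 = (41.0 − 37.0)/2 = 2 ft; q_7 = 1.08 × 0.33 × 2 = 0.7128 ft³/s
Q = Σ qᵢ = 68.76 ft³/s

68.8 ft³/s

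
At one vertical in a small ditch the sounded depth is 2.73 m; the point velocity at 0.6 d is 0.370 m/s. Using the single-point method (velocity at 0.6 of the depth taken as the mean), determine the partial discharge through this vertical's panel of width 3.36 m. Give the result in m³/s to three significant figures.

v̄ = v₀.₆ = 0.370 m/s
q = v̄ × d × w = 0.3700 × 2.73 × 3.36 = 3.394 m³/s

3.39 m³/s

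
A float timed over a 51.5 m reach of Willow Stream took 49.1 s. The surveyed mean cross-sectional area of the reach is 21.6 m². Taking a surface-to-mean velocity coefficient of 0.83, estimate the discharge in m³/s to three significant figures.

18.8 m³/s

v_surface = L / t̄ = 51.5 / 49.1 = 1.049 m/s
v_mean = 0.83 × 1.049 = 0.8706 m/s
Q = A × v_mean = 21.6 × 0.8706 = 18.80 m³/s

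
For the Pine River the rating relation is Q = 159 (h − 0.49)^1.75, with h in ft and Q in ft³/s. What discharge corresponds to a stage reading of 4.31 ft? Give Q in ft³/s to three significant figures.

Q = 159 × (4.31 − 0.49)^1.75 = 159 × 3.82^1.75 = 1660 ft³/s

1660 ft³/s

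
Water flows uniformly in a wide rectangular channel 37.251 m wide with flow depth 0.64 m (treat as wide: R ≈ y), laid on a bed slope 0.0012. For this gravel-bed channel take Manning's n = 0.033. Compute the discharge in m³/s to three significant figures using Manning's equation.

A = b·y = 37.251 × 0.64 = 23.84 m²
Wide channel: R ≈ y = 0.64 m
Q = (1/n)·A·R^(2/3)·S^(1/2) = (1/0.033) × 23.84 × 0.6400^(2/3) × 0.0012^(1/2) = 18.59 m³/s

18.6 m³/s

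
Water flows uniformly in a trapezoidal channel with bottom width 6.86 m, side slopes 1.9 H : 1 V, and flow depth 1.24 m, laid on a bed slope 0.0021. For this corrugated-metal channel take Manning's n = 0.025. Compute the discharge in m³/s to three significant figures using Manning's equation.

A = (b + z·y)·y = (6.86 + 1.9×1.24)×1.24 = 11.43 m²
P = b + 2y√(1+z²) = 6.86 + 2×1.24×√(1+1.9²) = 12.18 m
R = A/P = 11.43/12.18 = 0.9379 m
Q = (1/n)·A·R^(2/3)·S^(1/2) = (1/0.025) × 11.43 × 0.9379^(2/3) × 0.0021^(1/2) = 20.07 m³/s

20.1 m³/s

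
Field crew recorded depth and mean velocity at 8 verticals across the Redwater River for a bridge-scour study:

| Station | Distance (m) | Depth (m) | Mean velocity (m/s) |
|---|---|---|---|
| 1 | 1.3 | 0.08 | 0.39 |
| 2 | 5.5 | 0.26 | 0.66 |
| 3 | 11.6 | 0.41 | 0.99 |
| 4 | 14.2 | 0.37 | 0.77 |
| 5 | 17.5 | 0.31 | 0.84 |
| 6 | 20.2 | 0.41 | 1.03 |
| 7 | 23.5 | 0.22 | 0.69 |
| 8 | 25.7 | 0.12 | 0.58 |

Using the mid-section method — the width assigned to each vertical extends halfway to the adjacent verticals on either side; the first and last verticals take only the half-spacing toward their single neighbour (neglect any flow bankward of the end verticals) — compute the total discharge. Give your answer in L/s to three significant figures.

w_1 = (5.5 − 1.3)/2 = 2.1 m; q_1 = 0.39 × 0.08 × 2.1 = 0.06552 m³/s
w_2 = (11.6 − 1.3)/2 = 5.15 m; q_2 = 0.66 × 0.26 × 5.15 = 0.8837 m³/s
w_3 = (14.2 − 5.5)/2 = 4.35 m; q_3 = 0.99 × 0.41 × 4.35 = 1.766 m³/s
w_4 = (17.5 − 11.6)/2 = 2.95 m; q_4 = 0.77 × 0.37 × 2.95 = 0.8405 m³/s
w_5 = (20.2 − 14.2)/2 = 3 m; q_5 = 0.84 × 0.31 × 3 = 0.7812 m³/s
w_6 = (23.5 − 17.5)/2 = 3 m; q_6 = 1.03 × 0.41 × 3 = 1.267 m³/s
w_7 = (25.7 − 20.2)/2 = 2.75 m; q_7 = 0.69 × 0.22 × 2.75 = 0.4175 m³/s
w_8 = (25.7 − 23.5)/2 = 1.1 m; q_8 = 0.58 × 0.12 × 1.1 = 0.07656 m³/s
Q = Σ qᵢ = 6.097 m³/s
= 6.097 × 1000 = 6097 L/s

6100 L/s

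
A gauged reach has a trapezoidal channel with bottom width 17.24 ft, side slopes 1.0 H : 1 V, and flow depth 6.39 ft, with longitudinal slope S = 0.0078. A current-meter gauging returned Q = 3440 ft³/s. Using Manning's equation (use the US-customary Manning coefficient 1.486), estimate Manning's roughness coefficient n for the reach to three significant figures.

0.0152

A = (b + z·y)·y = (17.24 + 1.0×6.39)×6.39 = 151.0 ft²
P = b + 2y√(1+z²) = 17.24 + 2×6.39×√(1+1.0²) = 35.31 ft
R = A/P = 151.0/35.31 = 4.276 ft
n = (1.486/Q)·A·R^(2/3)·S^(1/2) = (1.486/3440) × 151.0 × 2.634 × 0.08832 = 0.01518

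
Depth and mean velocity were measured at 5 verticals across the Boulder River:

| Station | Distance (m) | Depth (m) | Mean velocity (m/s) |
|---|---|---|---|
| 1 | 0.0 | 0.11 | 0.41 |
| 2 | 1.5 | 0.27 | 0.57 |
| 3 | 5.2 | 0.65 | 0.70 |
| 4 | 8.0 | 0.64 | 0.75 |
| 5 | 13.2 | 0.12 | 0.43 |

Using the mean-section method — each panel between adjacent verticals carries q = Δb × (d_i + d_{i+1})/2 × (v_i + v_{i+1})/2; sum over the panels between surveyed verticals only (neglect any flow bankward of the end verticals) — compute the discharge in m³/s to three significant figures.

Panel 1-2: Δb = 1.5 m, d̄ = (0.11+0.27)/2 = 0.19, v̄ = (0.41+0.57)/2 = 0.49 → q = 1.5×0.19×0.49 = 0.1397 m³/s
Panel 2-3: Δb = 3.7 m, d̄ = (0.27+0.65)/2 = 0.46, v̄ = (0.57+0.70)/2 = 0.635 → q = 3.7×0.46×0.635 = 1.081 m³/s
Panel 3-4: Δb = 2.8 m, d̄ = (0.65+0.64)/2 = 0.645, v̄ = (0.70+0.75)/2 = 0.725 → q = 2.8×0.645×0.725 = 1.309 m³/s
Panel 4-5: Δb = 5.2 m, d̄ = (0.64+0.12)/2 = 0.38, v̄ = (0.75+0.43)/2 = 0.59 → q = 5.2×0.38×0.59 = 1.166 m³/s
Q = Σ q = 3.696 m³/s

3.70 m³/s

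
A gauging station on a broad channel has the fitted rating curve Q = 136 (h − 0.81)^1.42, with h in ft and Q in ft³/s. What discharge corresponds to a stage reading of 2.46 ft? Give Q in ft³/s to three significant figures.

Q = 136 × (2.46 − 0.81)^1.42 = 136 × 1.65^1.42 = 276.9 ft³/s

277 ft³/s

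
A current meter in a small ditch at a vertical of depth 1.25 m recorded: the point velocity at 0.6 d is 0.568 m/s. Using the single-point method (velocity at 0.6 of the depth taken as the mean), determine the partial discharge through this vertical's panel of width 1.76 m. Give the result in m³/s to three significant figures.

v̄ = v₀.₆ = 0.568 m/s
q = v̄ × d × w = 0.5680 × 1.25 × 1.76 = 1.250 m³/s

1.25 m³/s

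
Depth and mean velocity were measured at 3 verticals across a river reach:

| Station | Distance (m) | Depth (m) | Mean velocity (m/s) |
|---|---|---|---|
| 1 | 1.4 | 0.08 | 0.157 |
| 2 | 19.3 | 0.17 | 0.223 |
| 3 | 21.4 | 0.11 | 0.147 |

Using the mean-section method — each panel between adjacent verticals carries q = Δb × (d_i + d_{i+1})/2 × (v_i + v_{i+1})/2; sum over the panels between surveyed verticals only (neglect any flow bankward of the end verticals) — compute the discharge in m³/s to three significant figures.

Panel 1-2: Δb = 17.9 m, d̄ = (0.08+0.17)/2 = 0.125, v̄ = (0.157+0.223)/2 = 0.19 → q = 17.9×0.125×0.19 = 0.4251 m³/s
Panel 2-3: Δb = 2.1 m, d̄ = (0.17+0.11)/2 = 0.14, v̄ = (0.223+0.147)/2 = 0.185 → q = 2.1×0.14×0.185 = 0.05439 m³/s
Q = Σ q = 0.4795 m³/s

0.480 m³/s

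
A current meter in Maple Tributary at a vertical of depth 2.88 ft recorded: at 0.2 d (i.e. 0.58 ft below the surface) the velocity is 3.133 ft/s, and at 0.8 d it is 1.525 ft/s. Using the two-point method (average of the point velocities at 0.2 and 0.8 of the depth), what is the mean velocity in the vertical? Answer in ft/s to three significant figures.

2.33 ft/s

v̄ = (3.133 + 1.525) / 2 = 2.329 ft/s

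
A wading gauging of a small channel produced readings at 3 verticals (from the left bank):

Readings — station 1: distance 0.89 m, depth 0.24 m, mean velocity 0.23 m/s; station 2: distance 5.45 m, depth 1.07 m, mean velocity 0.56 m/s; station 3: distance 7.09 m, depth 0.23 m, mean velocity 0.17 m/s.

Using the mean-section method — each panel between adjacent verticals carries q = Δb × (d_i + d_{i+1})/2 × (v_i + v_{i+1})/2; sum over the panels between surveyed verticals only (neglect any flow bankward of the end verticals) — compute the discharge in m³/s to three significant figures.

1.57 m³/s

Panel 1-2: Δb = 4.56 m, d̄ = (0.24+1.07)/2 = 0.655, v̄ = (0.23+0.56)/2 = 0.395 → q = 4.56×0.655×0.395 = 1.180 m³/s
Panel 2-3: Δb = 1.64 m, d̄ = (1.07+0.23)/2 = 0.65, v̄ = (0.56+0.17)/2 = 0.365 → q = 1.64×0.65×0.365 = 0.3891 m³/s
Q = Σ q = 1.569 m³/s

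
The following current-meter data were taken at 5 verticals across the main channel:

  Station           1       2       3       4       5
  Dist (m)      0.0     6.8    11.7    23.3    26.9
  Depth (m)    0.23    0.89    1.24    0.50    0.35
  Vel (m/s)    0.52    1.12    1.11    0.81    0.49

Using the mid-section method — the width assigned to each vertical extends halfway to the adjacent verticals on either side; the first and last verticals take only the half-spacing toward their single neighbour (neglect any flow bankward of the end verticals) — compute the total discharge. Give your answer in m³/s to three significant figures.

w_1 = (6.8 − 0.0)/2 = 3.4 m; q_1 = 0.52 × 0.23 × 3.4 = 0.4066 m³/s
w_2 = (11.7 − 0.0)/2 = 5.85 m; q_2 = 1.12 × 0.89 × 5.85 = 5.831 m³/s
w_3 = (23.3 − 6.8)/2 = 8.25 m; q_3 = 1.11 × 1.24 × 8.25 = 11.36 m³/s
w_4 = (26.9 − 11.7)/2 = 7.6 m; q_4 = 0.81 × 0.50 × 7.6 = 3.078 m³/s
w_5 = (26.9 − 23.3)/2 = 1.8 m; q_5 = 0.49 × 0.35 × 1.8 = 0.3087 m³/s
Q = Σ qᵢ = 20.98 m³/s

21.0 m³/s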